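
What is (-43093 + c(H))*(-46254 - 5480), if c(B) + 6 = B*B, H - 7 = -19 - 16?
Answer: 2189124210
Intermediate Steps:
H = -28 (H = 7 + (-19 - 16) = 7 - 35 = -28)
c(B) = -6 + B**2 (c(B) = -6 + B*B = -6 + B**2)
(-43093 + c(H))*(-46254 - 5480) = (-43093 + (-6 + (-28)**2))*(-46254 - 5480) = (-43093 + (-6 + 784))*(-51734) = (-43093 + 778)*(-51734) = -42315*(-51734) = 2189124210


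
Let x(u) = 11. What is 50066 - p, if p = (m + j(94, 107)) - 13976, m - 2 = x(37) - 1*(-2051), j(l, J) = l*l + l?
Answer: 53048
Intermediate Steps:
j(l, J) = l + l**2 (j(l, J) = l**2 + l = l + l**2)
m = 2064 (m = 2 + (11 - 1*(-2051)) = 2 + (11 + 2051) = 2 + 2062 = 2064)
p = -2982 (p = (2064 + 94*(1 + 94)) - 13976 = (2064 + 94*95) - 13976 = (2064 + 8930) - 13976 = 10994 - 13976 = -2982)
50066 - p = 50066 - 1*(-2982) = 50066 + 2982 = 53048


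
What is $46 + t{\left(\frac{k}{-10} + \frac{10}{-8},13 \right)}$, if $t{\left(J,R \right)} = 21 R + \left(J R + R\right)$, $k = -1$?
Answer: $\frac{6341}{20} \approx 317.05$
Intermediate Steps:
$t{\left(J,R \right)} = 22 R + J R$ ($t{\left(J,R \right)} = 21 R + \left(R + J R\right) = 22 R + J R$)
$46 + t{\left(\frac{k}{-10} + \frac{10}{-8},13 \right)} = 46 + 13 \left(22 + \left(- \frac{1}{-10} + \frac{10}{-8}\right)\right) = 46 + 13 \left(22 + \left(\left(-1\right) \left(- \frac{1}{10}\right) + 10 \left(- \frac{1}{8}\right)\right)\right) = 46 + 13 \left(22 + \left(\frac{1}{10} - \frac{5}{4}\right)\right) = 46 + 13 \left(22 - \frac{23}{20}\right) = 46 + 13 \cdot \frac{417}{20} = 46 + \frac{5421}{20} = \frac{6341}{20}$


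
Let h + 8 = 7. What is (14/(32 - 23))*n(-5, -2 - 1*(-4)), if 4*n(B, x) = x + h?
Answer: 7/18 ≈ 0.38889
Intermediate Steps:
h = -1 (h = -8 + 7 = -1)
n(B, x) = -1/4 + x/4 (n(B, x) = (x - 1)/4 = (-1 + x)/4 = -1/4 + x/4)
(14/(32 - 23))*n(-5, -2 - 1*(-4)) = (14/(32 - 23))*(-1/4 + (-2 - 1*(-4))/4) = (14/9)*(-1/4 + (-2 + 4)/4) = (14*(1/9))*(-1/4 + (1/4)*2) = 14*(-1/4 + 1/2)/9 = (14/9)*(1/4) = 7/18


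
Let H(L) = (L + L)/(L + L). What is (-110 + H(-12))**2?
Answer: 11881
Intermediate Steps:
H(L) = 1 (H(L) = (2*L)/((2*L)) = (2*L)*(1/(2*L)) = 1)
(-110 + H(-12))**2 = (-110 + 1)**2 = (-109)**2 = 11881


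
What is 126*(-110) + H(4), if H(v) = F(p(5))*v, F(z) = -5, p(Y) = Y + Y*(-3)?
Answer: -13880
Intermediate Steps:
p(Y) = -2*Y (p(Y) = Y - 3*Y = -2*Y)
H(v) = -5*v
126*(-110) + H(4) = 126*(-110) - 5*4 = -13860 - 20 = -13880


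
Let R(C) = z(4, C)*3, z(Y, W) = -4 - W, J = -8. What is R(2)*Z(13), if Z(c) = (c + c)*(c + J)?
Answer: -2340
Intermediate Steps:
Z(c) = 2*c*(-8 + c) (Z(c) = (c + c)*(c - 8) = (2*c)*(-8 + c) = 2*c*(-8 + c))
R(C) = -12 - 3*C (R(C) = (-4 - C)*3 = -12 - 3*C)
R(2)*Z(13) = (-12 - 3*2)*(2*13*(-8 + 13)) = (-12 - 6)*(2*13*5) = -18*130 = -2340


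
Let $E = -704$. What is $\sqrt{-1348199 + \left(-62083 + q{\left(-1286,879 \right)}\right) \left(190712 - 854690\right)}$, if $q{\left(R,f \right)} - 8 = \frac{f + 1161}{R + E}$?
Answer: $\frac{\sqrt{1632185581516639}}{199} \approx 2.0302 \cdot 10^{5}$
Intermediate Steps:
$q{\left(R,f \right)} = 8 + \frac{1161 + f}{-704 + R}$ ($q{\left(R,f \right)} = 8 + \frac{f + 1161}{R - 704} = 8 + \frac{1161 + f}{-704 + R}$)
$\sqrt{-1348199 + \left(-62083 + q{\left(-1286,879 \right)}\right) \left(190712 - 854690\right)} = \sqrt{-1348199 + \left(-62083 + \frac{-4471 + 879 + 8 \left(-1286\right)}{-704 - 1286}\right) \left(190712 - 854690\right)} = \sqrt{-1348199 + \left(-62083 + \frac{-4471 + 879 - 10288}{-1990}\right) \left(-663978\right)} = \sqrt{-1348199 + \left(-62083 - - \frac{1388}{199}\right) \left(-663978\right)} = \sqrt{-1348199 + \left(-62083 + \frac{1388}{199}\right) \left(-663978\right)} = \sqrt{-1348199 - - \frac{8202205887162}{199}} = \sqrt{-1348199 + \frac{8202205887162}{199}} = \sqrt{\frac{8201937595561}{199}} = \frac{\sqrt{1632185581516639}}{199}$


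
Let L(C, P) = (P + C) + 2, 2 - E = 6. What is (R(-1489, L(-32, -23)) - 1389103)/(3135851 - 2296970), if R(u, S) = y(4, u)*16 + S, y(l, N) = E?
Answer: -1389220/838881 ≈ -1.6560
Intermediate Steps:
E = -4 (E = 2 - 1*6 = 2 - 6 = -4)
y(l, N) = -4
L(C, P) = 2 + C + P (L(C, P) = (C + P) + 2 = 2 + C + P)
R(u, S) = -64 + S (R(u, S) = -4*16 + S = -64 + S)
(R(-1489, L(-32, -23)) - 1389103)/(3135851 - 2296970) = ((-64 + (2 - 32 - 23)) - 1389103)/(3135851 - 2296970) = ((-64 - 53) - 1389103)/838881 = (-117 - 1389103)*(1/838881) = -1389220*1/838881 = -1389220/838881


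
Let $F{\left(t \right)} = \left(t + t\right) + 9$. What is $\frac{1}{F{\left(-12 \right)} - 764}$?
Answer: $- \frac{1}{779} \approx -0.0012837$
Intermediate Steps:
$F{\left(t \right)} = 9 + 2 t$ ($F{\left(t \right)} = 2 t + 9 = 9 + 2 t$)
$\frac{1}{F{\left(-12 \right)} - 764} = \frac{1}{\left(9 + 2 \left(-12\right)\right) - 764} = \frac{1}{\left(9 - 24\right) - 764} = \frac{1}{-15 - 764} = \frac{1}{-779} = - \frac{1}{779}$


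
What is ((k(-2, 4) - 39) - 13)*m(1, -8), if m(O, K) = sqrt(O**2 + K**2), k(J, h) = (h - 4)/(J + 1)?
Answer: -52*sqrt(65) ≈ -419.24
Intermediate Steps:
k(J, h) = (-4 + h)/(1 + J)
m(O, K) = sqrt(K**2 + O**2)
((k(-2, 4) - 39) - 13)*m(1, -8) = (((-4 + 4)/(1 - 2) - 39) - 13)*sqrt((-8)**2 + 1**2) = ((0/(-1) - 39) - 13)*sqrt(64 + 1) = ((-1*0 - 39) - 13)*sqrt(65) = ((0 - 39) - 13)*sqrt(65) = (-39 - 13)*sqrt(65) = -52*sqrt(65)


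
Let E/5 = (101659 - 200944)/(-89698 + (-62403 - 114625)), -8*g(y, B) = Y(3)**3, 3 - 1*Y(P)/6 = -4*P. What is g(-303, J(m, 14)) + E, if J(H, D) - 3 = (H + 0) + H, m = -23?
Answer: -24304910325/266726 ≈ -91123.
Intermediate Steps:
Y(P) = 18 + 24*P (Y(P) = 18 - (-24)*P = 18 + 24*P)
J(H, D) = 3 + 2*H (J(H, D) = 3 + ((H + 0) + H) = 3 + (H + H) = 3 + 2*H)
g(y, B) = -91125 (g(y, B) = -(18 + 24*3)**3/8 = -(18 + 72)**3/8 = -1/8*90**3 = -1/8*729000 = -91125)
E = 496425/266726 (E = 5*((101659 - 200944)/(-89698 + (-62403 - 114625))) = 5*(-99285/(-89698 - 177028)) = 5*(-99285/(-266726)) = 5*(-99285*(-1/266726)) = 5*(99285/266726) = 496425/266726 ≈ 1.8612)
g(-303, J(m, 14)) + E = -91125 + 496425/266726 = -24304910325/266726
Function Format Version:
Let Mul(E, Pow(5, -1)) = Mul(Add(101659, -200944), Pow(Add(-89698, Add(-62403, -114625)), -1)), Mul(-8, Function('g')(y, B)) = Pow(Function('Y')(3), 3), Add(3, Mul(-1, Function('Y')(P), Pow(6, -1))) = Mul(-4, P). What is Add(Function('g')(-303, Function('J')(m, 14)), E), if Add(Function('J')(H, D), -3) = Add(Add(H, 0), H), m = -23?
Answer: Rational(-24304910325, 266726) ≈ -91123.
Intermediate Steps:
Function('Y')(P) = Add(18, Mul(24, P)) (Function('Y')(P) = Add(18, Mul(-6, Mul(-4, P))) = Add(18, Mul(24, P)))
Function('J')(H, D) = Add(3, Mul(2, H)) (Function('J')(H, D) = Add(3, Add(Add(H, 0), H)) = Add(3, Add(H, H)) = Add(3, Mul(2, H)))
Function('g')(y, B) = -91125 (Function('g')(y, B) = Mul(Rational(-1, 8), Pow(Add(18, Mul(24, 3)), 3)) = Mul(Rational(-1, 8), Pow(Add(18, 72), 3)) = Mul(Rational(-1, 8), Pow(90, 3)) = Mul(Rational(-1, 8), 729000) = -91125)
E = Rational(496425, 266726) (E = Mul(5, Mul(Add(101659, -200944), Pow(Add(-89698, Add(-62403, -114625)), -1))) = Mul(5, Mul(-99285, Pow(Add(-89698, -177028), -1))) = Mul(5, Mul(-99285, Pow(-266726, -1))) = Mul(5, Mul(-99285, Rational(-1, 266726))) = Mul(5, Rational(99285, 266726)) = Rational(496425, 266726) ≈ 1.8612)
Add(Function('g')(-303, Function('J')(m, 14)), E) = Add(-91125, Rational(496425, 266726)) = Rational(-24304910325, 266726)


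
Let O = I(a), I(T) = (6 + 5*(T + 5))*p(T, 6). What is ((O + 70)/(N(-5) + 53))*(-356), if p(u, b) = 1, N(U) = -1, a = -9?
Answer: -4984/13 ≈ -383.38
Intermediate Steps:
I(T) = 31 + 5*T (I(T) = (6 + 5*(T + 5))*1 = (6 + 5*(5 + T))*1 = (6 + (25 + 5*T))*1 = (31 + 5*T)*1 = 31 + 5*T)
O = -14 (O = 31 + 5*(-9) = 31 - 45 = -14)
((O + 70)/(N(-5) + 53))*(-356) = ((-14 + 70)/(-1 + 53))*(-356) = (56/52)*(-356) = (56*(1/52))*(-356) = (14/13)*(-356) = -4984/13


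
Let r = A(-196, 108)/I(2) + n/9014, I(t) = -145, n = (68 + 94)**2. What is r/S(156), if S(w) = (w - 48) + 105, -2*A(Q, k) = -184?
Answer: 1488046/139198695 ≈ 0.010690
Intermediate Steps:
A(Q, k) = 92 (A(Q, k) = -1/2*(-184) = 92)
n = 26244 (n = 162**2 = 26244)
r = 1488046/653515 (r = 92/(-145) + 26244/9014 = 92*(-1/145) + 26244*(1/9014) = -92/145 + 13122/4507 = 1488046/653515 ≈ 2.2770)
S(w) = 57 + w (S(w) = (-48 + w) + 105 = 57 + w)
r/S(156) = 1488046/(653515*(57 + 156)) = (1488046/653515)/213 = (1488046/653515)*(1/213) = 1488046/139198695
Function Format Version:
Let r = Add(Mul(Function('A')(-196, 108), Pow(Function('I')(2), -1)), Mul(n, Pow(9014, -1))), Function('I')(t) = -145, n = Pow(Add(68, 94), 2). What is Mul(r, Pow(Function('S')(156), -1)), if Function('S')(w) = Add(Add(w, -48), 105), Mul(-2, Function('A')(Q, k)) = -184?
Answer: Rational(1488046, 139198695) ≈ 0.010690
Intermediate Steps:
Function('A')(Q, k) = 92 (Function('A')(Q, k) = Mul(Rational(-1, 2), -184) = 92)
n = 26244 (n = Pow(162, 2) = 26244)
r = Rational(1488046, 653515) (r = Add(Mul(92, Pow(-145, -1)), Mul(26244, Pow(9014, -1))) = Add(Mul(92, Rational(-1, 145)), Mul(26244, Rational(1, 9014))) = Add(Rational(-92, 145), Rational(13122, 4507)) = Rational(1488046, 653515) ≈ 2.2770)
Function('S')(w) = Add(57, w) (Function('S')(w) = Add(Add(-48, w), 105) = Add(57, w))
Mul(r, Pow(Function('S')(156), -1)) = Mul(Rational(1488046, 653515), Pow(Add(57, 156), -1)) = Mul(Rational(1488046, 653515), Pow(213, -1)) = Mul(Rational(1488046, 653515), Rational(1, 213)) = Rational(1488046, 139198695)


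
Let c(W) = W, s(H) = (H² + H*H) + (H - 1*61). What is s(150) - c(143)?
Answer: 44946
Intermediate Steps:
s(H) = -61 + H + 2*H² (s(H) = (H² + H²) + (H - 61) = 2*H² + (-61 + H) = -61 + H + 2*H²)
s(150) - c(143) = (-61 + 150 + 2*150²) - 1*143 = (-61 + 150 + 2*22500) - 143 = (-61 + 150 + 45000) - 143 = 45089 - 143 = 44946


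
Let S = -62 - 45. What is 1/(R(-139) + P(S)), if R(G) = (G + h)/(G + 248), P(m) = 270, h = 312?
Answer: 109/29603 ≈ 0.0036821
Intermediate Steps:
S = -107
R(G) = (312 + G)/(248 + G) (R(G) = (G + 312)/(G + 248) = (312 + G)/(248 + G))
1/(R(-139) + P(S)) = 1/((312 - 139)/(248 - 139) + 270) = 1/(173/109 + 270) = 1/(29603/109) = 109/29603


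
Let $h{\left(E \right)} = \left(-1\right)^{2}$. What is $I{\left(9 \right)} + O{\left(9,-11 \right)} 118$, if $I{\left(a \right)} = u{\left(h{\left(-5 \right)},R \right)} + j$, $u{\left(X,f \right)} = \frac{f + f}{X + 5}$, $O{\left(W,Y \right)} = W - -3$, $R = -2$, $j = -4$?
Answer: $\frac{4234}{3} \approx 1411.3$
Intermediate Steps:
$h{\left(E \right)} = 1$
$O{\left(W,Y \right)} = 3 + W$ ($O{\left(W,Y \right)} = W + 3 = 3 + W$)
$u{\left(X,f \right)} = \frac{2 f}{5 + X}$
$I{\left(a \right)} = - \frac{14}{3}$ ($I{\left(a \right)} = 2 \left(-2\right) \frac{1}{5 + 1} - 4 = 2 \left(-2\right) \frac{1}{6} - 4 = - \frac{2}{3} - 4 = - \frac{14}{3}$)
$I{\left(9 \right)} + O{\left(9,-11 \right)} 118 = - \frac{14}{3} + \left(3 + 9\right) 118 = - \frac{14}{3} + 12 \cdot 118 = - \frac{14}{3} + 1416 = \frac{4234}{3}$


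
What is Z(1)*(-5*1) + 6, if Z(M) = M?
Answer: 1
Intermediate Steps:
Z(1)*(-5*1) + 6 = 1*(-5*1) + 6 = 1*(-5) + 6 = -5 + 6 = 1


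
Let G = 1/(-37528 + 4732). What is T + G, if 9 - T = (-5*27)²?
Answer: -597411937/32796 ≈ -18216.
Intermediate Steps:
T = -18216 (T = 9 - (-5*27)² = 9 - 1*(-135)² = 9 - 1*18225 = 9 - 18225 = -18216)
G = -1/32796 (G = 1/(-32796) = -1/32796 ≈ -3.0492e-5)
T + G = -18216 - 1/32796 = -597411937/32796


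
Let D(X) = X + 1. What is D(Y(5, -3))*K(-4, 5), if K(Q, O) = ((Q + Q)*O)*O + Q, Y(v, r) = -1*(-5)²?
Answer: 4896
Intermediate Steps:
Y(v, r) = -25 (Y(v, r) = -1*25 = -25)
K(Q, O) = Q + 2*Q*O² (K(Q, O) = ((2*Q)*O)*O + Q = (2*O*Q)*O + Q = 2*Q*O² + Q = Q + 2*Q*O²)
D(X) = 1 + X
D(Y(5, -3))*K(-4, 5) = (1 - 25)*(-4*(1 + 2*5²)) = -(-96)*(1 + 2*25) = -(-96)*(1 + 50) = -(-96)*51 = -24*(-204) = 4896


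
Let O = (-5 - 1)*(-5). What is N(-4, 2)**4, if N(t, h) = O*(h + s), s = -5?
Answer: 65610000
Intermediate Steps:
O = 30 (O = -6*(-5) = 30)
N(t, h) = -150 + 30*h (N(t, h) = 30*(h - 5) = 30*(-5 + h) = -150 + 30*h)
N(-4, 2)**4 = (-150 + 30*2)**4 = (-150 + 60)**4 = (-90)**4 = 65610000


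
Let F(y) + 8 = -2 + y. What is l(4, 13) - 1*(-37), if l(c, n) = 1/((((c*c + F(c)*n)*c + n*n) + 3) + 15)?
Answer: 2256/61 ≈ 36.984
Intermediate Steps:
F(y) = -10 + y (F(y) = -8 + (-2 + y) = -10 + y)
l(c, n) = 1/(18 + n**2 + c*(c**2 + n*(-10 + c))) (l(c, n) = 1/((((c*c + (-10 + c)*n)*c + n*n) + 3) + 15) = 1/((((c**2 + n*(-10 + c))*c + n**2) + 3) + 15) = 1/(((c*(c**2 + n*(-10 + c)) + n**2) + 3) + 15) = 1/(((n**2 + c*(c**2 + n*(-10 + c))) + 3) + 15) = 1/((3 + n**2 + c*(c**2 + n*(-10 + c))) + 15) = 1/(18 + n**2 + c*(c**2 + n*(-10 + c))))
l(4, 13) - 1*(-37) = 1/(18 + 4**3 + 13**2 + 4*13*(-10 + 4)) - 1*(-37) = 1/(18 + 64 + 169 + 4*13*(-6)) + 37 = 1/(18 + 64 + 169 - 312) + 37 = 1/(-61) + 37 = -1/61 + 37 = 2256/61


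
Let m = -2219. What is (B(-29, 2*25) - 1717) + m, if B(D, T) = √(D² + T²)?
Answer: -3936 + √3341 ≈ -3878.2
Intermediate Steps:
(B(-29, 2*25) - 1717) + m = (√((-29)² + (2*25)²) - 1717) - 2219 = (√(841 + 50²) - 1717) - 2219 = (√(841 + 2500) - 1717) - 2219 = (√3341 - 1717) - 2219 = (-1717 + √3341) - 2219 = -3936 + √3341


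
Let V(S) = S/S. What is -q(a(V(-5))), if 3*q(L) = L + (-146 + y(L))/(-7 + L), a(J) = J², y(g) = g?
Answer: -151/18 ≈ -8.3889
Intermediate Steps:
V(S) = 1
q(L) = L/3 + (-146 + L)/(3*(-7 + L)) (q(L) = (L + (-146 + L)/(-7 + L))/3 = L/3 + (-146 + L)/(3*(-7 + L)))
-q(a(V(-5))) = -(-146 + (1²)² - 6*1²)/(3*(-7 + 1²)) = -(-146 + 1² - 6*1)/(3*(-7 + 1)) = -(-146 + 1 - 6)/(3*(-6)) = -(-1)*(-151)/(3*6) = -1*151/18 = -151/18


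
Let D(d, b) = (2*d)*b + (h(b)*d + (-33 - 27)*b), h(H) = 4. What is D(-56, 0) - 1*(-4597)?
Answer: 4373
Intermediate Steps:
D(d, b) = -60*b + 4*d + 2*b*d (D(d, b) = (2*d)*b + (4*d + (-33 - 27)*b) = 2*b*d + (4*d - 60*b) = 2*b*d + (-60*b + 4*d) = -60*b + 4*d + 2*b*d)
D(-56, 0) - 1*(-4597) = (-60*0 + 4*(-56) + 2*0*(-56)) - 1*(-4597) = (0 - 224 + 0) + 4597 = -224 + 4597 = 4373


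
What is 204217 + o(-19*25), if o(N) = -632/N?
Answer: 97003707/475 ≈ 2.0422e+5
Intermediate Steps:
204217 + o(-19*25) = 204217 - 632/((-19*25)) = 204217 - 632/(-475) = 204217 - 632*(-1/475) = 204217 + 632/475 = 97003707/475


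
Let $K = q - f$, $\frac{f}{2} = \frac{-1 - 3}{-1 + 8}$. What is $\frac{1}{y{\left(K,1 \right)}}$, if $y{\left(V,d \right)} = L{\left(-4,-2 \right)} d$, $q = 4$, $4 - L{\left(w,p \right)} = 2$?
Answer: $\frac{1}{2} \approx 0.5$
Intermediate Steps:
$L{\left(w,p \right)} = 2$ ($L{\left(w,p \right)} = 4 - 2 = 2$)
$f = - \frac{8}{7}$ ($f = 2 \frac{-1 - 3}{-1 + 8} = 2 \left(- \frac{4}{7}\right) = - \frac{8}{7} \approx -1.1429$)
$K = \frac{36}{7}$ ($K = 4 - - \frac{8}{7} = 4 + \frac{8}{7} = \frac{36}{7} \approx 5.1429$)
$y{\left(V,d \right)} = 2 d$
$\frac{1}{y{\left(K,1 \right)}} = \frac{1}{2 \cdot 1} = \frac{1}{2}$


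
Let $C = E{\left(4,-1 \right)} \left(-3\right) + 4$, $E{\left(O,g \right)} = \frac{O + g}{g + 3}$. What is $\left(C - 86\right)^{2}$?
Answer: $\frac{29929}{4} \approx 7482.3$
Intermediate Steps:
$E{\left(O,g \right)} = \frac{O + g}{3 + g}$
$C = - \frac{1}{2}$ ($C = \frac{4 - 1}{3 - 1} \left(-3\right) + 4 = \frac{1}{2} \cdot 3 \left(-3\right) + 4 = \frac{3}{2} \left(-3\right) + 4 = - \frac{9}{2} + 4 = - \frac{1}{2} \approx -0.5$)
$\left(C - 86\right)^{2} = \left(- \frac{1}{2} - 86\right)^{2} = \left(- \frac{173}{2}\right)^{2} = \frac{29929}{4}$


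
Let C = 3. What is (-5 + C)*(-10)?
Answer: 20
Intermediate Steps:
(-5 + C)*(-10) = (-5 + 3)*(-10) = -2*(-10) = 20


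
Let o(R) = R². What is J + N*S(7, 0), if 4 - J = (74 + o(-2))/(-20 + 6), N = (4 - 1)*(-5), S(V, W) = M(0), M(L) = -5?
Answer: 592/7 ≈ 84.571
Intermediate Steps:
S(V, W) = -5
N = -15 (N = 3*(-5) = -15)
J = 67/7 (J = 4 - (74 + (-2)²)/(-20 + 6) = 4 - (74 + 4)/(-14) = 4 - 78*(-1)/14 = 4 - 1*(-39/7) = 4 + 39/7 = 67/7 ≈ 9.5714)
J + N*S(7, 0) = 67/7 - 15*(-5) = 67/7 + 75 = 592/7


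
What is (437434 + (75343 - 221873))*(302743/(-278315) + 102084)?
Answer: 8264933387898168/278315 ≈ 2.9696e+10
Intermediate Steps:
(437434 + (75343 - 221873))*(302743/(-278315) + 102084) = (437434 - 146530)*(302743*(-1/278315) + 102084) = 290904*(-302743/278315 + 102084) = 290904*(28411205717/278315) = 8264933387898168/278315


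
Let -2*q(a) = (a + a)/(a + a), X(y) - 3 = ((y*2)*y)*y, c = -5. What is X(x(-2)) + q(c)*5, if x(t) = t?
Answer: -31/2 ≈ -15.500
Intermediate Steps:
X(y) = 3 + 2*y³ (X(y) = 3 + ((y*2)*y)*y = 3 + ((2*y)*y)*y = 3 + (2*y²)*y = 3 + 2*y³)
q(a) = -½ (q(a) = -(a + a)/(2*(a + a)) = -2*a/(2*(2*a)) = -2*a*1/(2*a)/2 = -½*1 = -½)
X(x(-2)) + q(c)*5 = (3 + 2*(-2)³) - ½*5 = (3 + 2*(-8)) - 5/2 = (3 - 16) - 5/2 = -13 - 5/2 = -31/2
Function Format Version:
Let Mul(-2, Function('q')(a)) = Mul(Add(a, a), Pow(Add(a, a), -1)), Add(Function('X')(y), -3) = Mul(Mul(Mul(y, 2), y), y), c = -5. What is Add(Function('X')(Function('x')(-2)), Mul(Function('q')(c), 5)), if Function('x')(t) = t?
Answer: Rational(-31, 2) ≈ -15.500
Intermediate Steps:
Function('X')(y) = Add(3, Mul(2, Pow(y, 3))) (Function('X')(y) = Add(3, Mul(Mul(Mul(y, 2), y), y)) = Add(3, Mul(Mul(Mul(2, y), y), y)) = Add(3, Mul(Mul(2, Pow(y, 2)), y)) = Add(3, Mul(2, Pow(y, 3))))
Function('q')(a) = Rational(-1, 2) (Function('q')(a) = Mul(Rational(-1, 2), Mul(Add(a, a), Pow(Add(a, a), -1))) = Mul(Rational(-1, 2), Mul(Mul(2, a), Pow(Mul(2, a), -1))) = Mul(Rational(-1, 2), Mul(Mul(2, a), Mul(Rational(1, 2), Pow(a, -1)))) = Mul(Rational(-1, 2), 1) = Rational(-1, 2))
Add(Function('X')(Function('x')(-2)), Mul(Function('q')(c), 5)) = Add(Add(3, Mul(2, Pow(-2, 3))), Mul(Rational(-1, 2), 5)) = Add(Add(3, Mul(2, -8)), Rational(-5, 2)) = Add(Add(3, -16), Rational(-5, 2)) = Add(-13, Rational(-5, 2)) = Rational(-31, 2)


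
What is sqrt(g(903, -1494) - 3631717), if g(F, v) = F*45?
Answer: I*sqrt(3591082) ≈ 1895.0*I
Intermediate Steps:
g(F, v) = 45*F
sqrt(g(903, -1494) - 3631717) = sqrt(45*903 - 3631717) = sqrt(40635 - 3631717) = sqrt(-3591082) = I*sqrt(3591082)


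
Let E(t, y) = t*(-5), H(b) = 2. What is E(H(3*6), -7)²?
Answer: 100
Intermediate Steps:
E(t, y) = -5*t
E(H(3*6), -7)² = (-5*2)² = (-10)² = 100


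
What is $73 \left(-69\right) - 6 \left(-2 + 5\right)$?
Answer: $-5055$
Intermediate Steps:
$73 \left(-69\right) - 6 \left(-2 + 5\right) = -5037 - 18 = -5055$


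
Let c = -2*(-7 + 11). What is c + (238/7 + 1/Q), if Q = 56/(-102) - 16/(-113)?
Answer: 55285/2348 ≈ 23.546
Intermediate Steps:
Q = -2348/5763 (Q = 56*(-1/102) - 16*(-1/113) = -28/51 + 16/113 = -2348/5763 ≈ -0.40743)
c = -8 (c = -2*4 = -8)
c + (238/7 + 1/Q) = -8 + (238/7 + 1/(-2348/5763)) = -8 + (238*(⅐) + 1*(-5763/2348)) = -8 + (34 - 5763/2348) = -8 + 74069/2348 = 55285/2348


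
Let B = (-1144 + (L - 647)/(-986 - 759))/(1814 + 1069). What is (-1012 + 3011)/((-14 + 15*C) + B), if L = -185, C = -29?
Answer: -10056639165/2260840363 ≈ -4.4482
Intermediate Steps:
B = -1995448/5030835 (B = (-1144 + (-185 - 647)/(-986 - 759))/(1814 + 1069) = (-1144 - 832/(-1745))/2883 = (-1144 - 832*(-1/1745))*(1/2883) = (-1144 + 832/1745)*(1/2883) = -1995448/1745*1/2883 = -1995448/5030835 ≈ -0.39664)
(-1012 + 3011)/((-14 + 15*C) + B) = (-1012 + 3011)/((-14 + 15*(-29)) - 1995448/5030835) = 1999/((-14 - 435) - 1995448/5030835) = 1999/(-449 - 1995448/5030835) = 1999/(-2260840363/5030835) = 1999*(-5030835/2260840363) = -10056639165/2260840363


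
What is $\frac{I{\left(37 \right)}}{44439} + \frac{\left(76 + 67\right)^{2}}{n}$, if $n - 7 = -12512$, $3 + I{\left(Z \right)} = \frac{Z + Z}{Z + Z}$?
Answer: $- \frac{908758121}{555709695} \approx -1.6353$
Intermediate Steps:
$I{\left(Z \right)} = -2$ ($I{\left(Z \right)} = -3 + \frac{Z + Z}{Z + Z} = -3 + \frac{2 Z}{2 Z} = -3 + 2 Z \frac{1}{2 Z} = -3 + 1 = -2$)
$n = -12505$ ($n = 7 - 12512 = -12505$)
$\frac{I{\left(37 \right)}}{44439} + \frac{\left(76 + 67\right)^{2}}{n} = - \frac{2}{44439} + \frac{\left(76 + 67\right)^{2}}{-12505} = \left(-2\right) \frac{1}{44439} + 143^{2} \left(- \frac{1}{12505}\right) = - \frac{2}{44439} + 20449 \left(- \frac{1}{12505}\right) = - \frac{2}{44439} - \frac{20449}{12505} = - \frac{908758121}{555709695}$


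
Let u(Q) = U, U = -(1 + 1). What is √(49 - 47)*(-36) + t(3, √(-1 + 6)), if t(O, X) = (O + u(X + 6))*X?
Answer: √5 - 36*√2 ≈ -48.676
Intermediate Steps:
U = -2 (U = -1*2 = -2)
u(Q) = -2
t(O, X) = X*(-2 + O) (t(O, X) = (O - 2)*X = (-2 + O)*X = X*(-2 + O))
√(49 - 47)*(-36) + t(3, √(-1 + 6)) = √(49 - 47)*(-36) + √(-1 + 6)*(-2 + 3) = √2*(-36) + √5*1 = -36*√2 + √5 = √5 - 36*√2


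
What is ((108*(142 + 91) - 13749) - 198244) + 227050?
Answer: 40221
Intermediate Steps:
((108*(142 + 91) - 13749) - 198244) + 227050 = ((108*233 - 13749) - 198244) + 227050 = ((25164 - 13749) - 198244) + 227050 = (11415 - 198244) + 227050 = -186829 + 227050 = 40221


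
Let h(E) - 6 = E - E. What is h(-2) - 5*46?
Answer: -224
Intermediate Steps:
h(E) = 6 (h(E) = 6 + (E - E) = 6 + 0 = 6)
h(-2) - 5*46 = 6 - 5*46 = 6 - 230 = -224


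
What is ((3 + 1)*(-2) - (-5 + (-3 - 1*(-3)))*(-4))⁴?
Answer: 614656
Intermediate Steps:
((3 + 1)*(-2) - (-5 + (-3 - 1*(-3)))*(-4))⁴ = (4*(-2) - (-5 + (-3 + 3))*(-4))⁴ = (-8 - (-5 + 0)*(-4))⁴ = (-8 - (-5)*(-4))⁴ = (-8 - 1*20)⁴ = (-8 - 20)⁴ = (-28)⁴ = 614656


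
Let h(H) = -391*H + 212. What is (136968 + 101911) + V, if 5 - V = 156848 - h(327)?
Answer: -45609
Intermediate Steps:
h(H) = 212 - 391*H
V = -284488 (V = 5 - (156848 - (212 - 391*327)) = 5 - (156848 - (212 - 127857)) = 5 - (156848 - 1*(-127645)) = 5 - (156848 + 127645) = 5 - 1*284493 = 5 - 284493 = -284488)
(136968 + 101911) + V = (136968 + 101911) - 284488 = 238879 - 284488 = -45609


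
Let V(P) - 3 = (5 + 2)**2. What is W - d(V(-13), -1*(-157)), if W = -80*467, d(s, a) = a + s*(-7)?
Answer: -37153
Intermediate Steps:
V(P) = 52 (V(P) = 3 + (5 + 2)**2 = 3 + 7**2 = 3 + 49 = 52)
d(s, a) = a - 7*s
W = -37360
W - d(V(-13), -1*(-157)) = -37360 - (-1*(-157) - 7*52) = -37360 - (157 - 364) = -37360 - 1*(-207) = -37360 + 207 = -37153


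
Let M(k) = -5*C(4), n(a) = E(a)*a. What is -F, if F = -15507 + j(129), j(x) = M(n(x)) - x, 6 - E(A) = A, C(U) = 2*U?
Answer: 15676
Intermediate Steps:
E(A) = 6 - A
n(a) = a*(6 - a) (n(a) = (6 - a)*a = a*(6 - a))
M(k) = -40 (M(k) = -10*4 = -5*8 = -40)
j(x) = -40 - x
F = -15676 (F = -15507 + (-40 - 1*129) = -15507 + (-40 - 129) = -15507 - 169 = -15676)
-F = -1*(-15676) = 15676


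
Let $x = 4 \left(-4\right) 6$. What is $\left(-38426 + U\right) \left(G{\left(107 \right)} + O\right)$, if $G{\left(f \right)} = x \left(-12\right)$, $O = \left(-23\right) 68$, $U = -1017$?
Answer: $16250516$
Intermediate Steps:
$x = -96$ ($x = \left(-16\right) 6 = -96$)
$O = -1564$
$G{\left(f \right)} = 1152$ ($G{\left(f \right)} = \left(-96\right) \left(-12\right) = 1152$)
$\left(-38426 + U\right) \left(G{\left(107 \right)} + O\right) = \left(-38426 - 1017\right) \left(1152 - 1564\right) = \left(-39443\right) \left(-412\right) = 16250516$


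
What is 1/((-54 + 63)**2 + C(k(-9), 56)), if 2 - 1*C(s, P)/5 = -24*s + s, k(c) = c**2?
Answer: 1/9406 ≈ 0.00010632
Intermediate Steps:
C(s, P) = 10 + 115*s (C(s, P) = 10 - 5*(-24*s + s) = 10 - (-115)*s = 10 + 115*s)
1/((-54 + 63)**2 + C(k(-9), 56)) = 1/((-54 + 63)**2 + (10 + 115*(-9)**2)) = 1/(9**2 + (10 + 115*81)) = 1/(81 + (10 + 9315)) = 1/(81 + 9325) = 1/9406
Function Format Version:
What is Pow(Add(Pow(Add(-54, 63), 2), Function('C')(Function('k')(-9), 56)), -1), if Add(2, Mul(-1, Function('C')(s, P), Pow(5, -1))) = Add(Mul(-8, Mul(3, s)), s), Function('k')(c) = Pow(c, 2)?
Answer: Rational(1, 9406) ≈ 0.00010632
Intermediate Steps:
Function('C')(s, P) = Add(10, Mul(115, s)) (Function('C')(s, P) = Add(10, Mul(-5, Add(Mul(-8, Mul(3, s)), s))) = Add(10, Mul(-5, Add(Mul(-24, s), s))) = Add(10, Mul(-5, Mul(-23, s))) = Add(10, Mul(115, s)))
Pow(Add(Pow(Add(-54, 63), 2), Function('C')(Function('k')(-9), 56)), -1) = Pow(Add(Pow(Add(-54, 63), 2), Add(10, Mul(115, Pow(-9, 2)))), -1) = Pow(Add(Pow(9, 2), Add(10, Mul(115, 81))), -1) = Pow(Add(81, Add(10, 9315)), -1) = Pow(Add(81, 9325), -1) = Pow(9406, -1) = Rational(1, 9406)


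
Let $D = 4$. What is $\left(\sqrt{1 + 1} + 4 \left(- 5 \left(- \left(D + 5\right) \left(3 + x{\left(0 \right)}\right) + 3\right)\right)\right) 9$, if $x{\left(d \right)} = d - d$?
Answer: $4320 + 9 \sqrt{2} \approx 4332.7$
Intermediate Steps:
$x{\left(d \right)} = 0$
$\left(\sqrt{1 + 1} + 4 \left(- 5 \left(- \left(D + 5\right) \left(3 + x{\left(0 \right)}\right) + 3\right)\right)\right) 9 = \left(\sqrt{1 + 1} + 4 \left(- 5 \left(- \left(4 + 5\right) \left(3 + 0\right) + 3\right)\right)\right) 9 = \left(\sqrt{2} + 4 \left(- 5 \left(- 9 \cdot 3 + 3\right)\right)\right) 9 = \left(\sqrt{2} + 4 \left(- 5 \left(\left(-1\right) 27 + 3\right)\right)\right) 9 = \left(\sqrt{2} + 4 \left(- 5 \left(-27 + 3\right)\right)\right) 9 = \left(\sqrt{2} + 4 \left(\left(-5\right) \left(-24\right)\right)\right) 9 = \left(\sqrt{2} + 4 \cdot 120\right) 9 = \left(\sqrt{2} + 480\right) 9 = \left(480 + \sqrt{2}\right) 9 = 4320 + 9 \sqrt{2}$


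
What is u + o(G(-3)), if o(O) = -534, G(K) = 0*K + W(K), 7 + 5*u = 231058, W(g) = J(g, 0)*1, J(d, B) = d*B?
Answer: 228381/5 ≈ 45676.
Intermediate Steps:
J(d, B) = B*d
W(g) = 0 (W(g) = (0*g)*1 = 0*1 = 0)
u = 231051/5 (u = -7/5 + (⅕)*231058 = -7/5 + 231058/5 = 231051/5 ≈ 46210.)
G(K) = 0 (G(K) = 0*K + 0 = 0 + 0 = 0)
u + o(G(-3)) = 231051/5 - 534 = 228381/5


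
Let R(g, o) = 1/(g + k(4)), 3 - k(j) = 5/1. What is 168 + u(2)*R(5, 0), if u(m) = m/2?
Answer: 505/3 ≈ 168.33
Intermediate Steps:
k(j) = -2 (k(j) = 3 - 5/1 = 3 - 5 = -2)
R(g, o) = 1/(-2 + g) (R(g, o) = 1/(g - 2) = 1/(-2 + g))
u(m) = m/2 (u(m) = m*(½) = m/2)
168 + u(2)*R(5, 0) = 168 + ((½)*2)/(-2 + 5) = 168 + 1/3 = 168 + 1*(⅓) = 168 + ⅓ = 505/3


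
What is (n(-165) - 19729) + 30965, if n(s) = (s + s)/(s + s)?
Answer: 11237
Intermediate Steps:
n(s) = 1 (n(s) = (2*s)/((2*s)) = (2*s)*(1/(2*s)) = 1)
(n(-165) - 19729) + 30965 = (1 - 19729) + 30965 = -19728 + 30965 = 11237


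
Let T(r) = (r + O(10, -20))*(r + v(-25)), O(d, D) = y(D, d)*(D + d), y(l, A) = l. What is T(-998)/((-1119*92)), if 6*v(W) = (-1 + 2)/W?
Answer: -19910233/2573700 ≈ -7.7360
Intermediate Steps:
v(W) = 1/(6*W) (v(W) = ((-1 + 2)/W)/6 = (1/W)/6 = 1/(6*W))
O(d, D) = D*(D + d)
T(r) = (200 + r)*(-1/150 + r) (T(r) = (r - 20*(-20 + 10))*(r + (1/6)/(-25)) = (r - 20*(-10))*(r + (1/6)*(-1/25)) = (r + 200)*(r - 1/150) = (200 + r)*(-1/150 + r))
T(-998)/((-1119*92)) = (-4/3 + (-998)**2 + (29999/150)*(-998))/((-1119*92)) = (-4/3 + 996004 - 14969501/75)/(-102948) = (19910233/25)*(-1/102948) = -19910233/2573700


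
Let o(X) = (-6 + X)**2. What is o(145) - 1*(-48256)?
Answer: 67577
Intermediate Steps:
o(145) - 1*(-48256) = (-6 + 145)**2 - 1*(-48256) = 139**2 + 48256 = 19321 + 48256 = 67577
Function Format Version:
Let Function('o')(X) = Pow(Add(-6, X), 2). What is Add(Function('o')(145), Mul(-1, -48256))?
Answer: 67577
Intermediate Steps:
Add(Function('o')(145), Mul(-1, -48256)) = Add(Pow(Add(-6, 145), 2), Mul(-1, -48256)) = Add(Pow(139, 2), 48256) = Add(19321, 48256) = 67577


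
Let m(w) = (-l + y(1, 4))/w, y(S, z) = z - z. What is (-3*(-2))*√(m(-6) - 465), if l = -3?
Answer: 21*I*√38 ≈ 129.45*I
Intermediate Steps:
y(S, z) = 0
m(w) = 3/w (m(w) = (-1*(-3) + 0)/w = (3 + 0)/w = 3/w)
(-3*(-2))*√(m(-6) - 465) = (-3*(-2))*√(3/(-6) - 465) = 6*√(3*(-⅙) - 465) = 6*√(-½ - 465) = 6*√(-931/2) = 6*(7*I*√38/2) = 21*I*√38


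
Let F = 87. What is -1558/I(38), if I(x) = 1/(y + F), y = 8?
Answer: -148010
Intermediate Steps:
I(x) = 1/95 (I(x) = 1/(8 + 87) = 1/95)
-1558/I(38) = -1558/1/95 = -1558*95 = -148010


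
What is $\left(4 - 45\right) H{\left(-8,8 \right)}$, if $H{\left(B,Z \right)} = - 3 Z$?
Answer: $984$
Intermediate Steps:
$\left(4 - 45\right) H{\left(-8,8 \right)} = \left(4 - 45\right) \left(\left(-3\right) 8\right) = \left(-41\right) \left(-24\right) = 984$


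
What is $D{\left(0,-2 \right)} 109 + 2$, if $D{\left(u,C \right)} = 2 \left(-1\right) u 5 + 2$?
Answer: $220$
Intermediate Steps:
$D{\left(u,C \right)} = 2 - 10 u$ ($D{\left(u,C \right)} = - 2 u 5 + 2 = - 10 u + 2 = 2 - 10 u$)
$D{\left(0,-2 \right)} 109 + 2 = \left(2 - 0\right) 109 + 2 = \left(2 + 0\right) 109 + 2 = 2 \cdot 109 + 2 = 218 + 2 = 220$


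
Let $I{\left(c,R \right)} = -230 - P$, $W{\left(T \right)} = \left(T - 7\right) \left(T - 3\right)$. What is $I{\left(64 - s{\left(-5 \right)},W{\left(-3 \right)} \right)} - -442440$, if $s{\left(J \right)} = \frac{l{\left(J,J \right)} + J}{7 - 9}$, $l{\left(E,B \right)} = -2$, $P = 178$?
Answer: $442032$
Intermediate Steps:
$s{\left(J \right)} = 1 - \frac{J}{2}$ ($s{\left(J \right)} = \frac{-2 + J}{7 - 9} = \frac{-2 + J}{-2} = \left(-2 + J\right) \left(- \frac{1}{2}\right) = 1 - \frac{J}{2}$)
$W{\left(T \right)} = \left(-7 + T\right) \left(-3 + T\right)$
$I{\left(c,R \right)} = -408$ ($I{\left(c,R \right)} = -230 - 178 = -408$)
$I{\left(64 - s{\left(-5 \right)},W{\left(-3 \right)} \right)} - -442440 = -408 - -442440 = -408 + 442440 = 442032$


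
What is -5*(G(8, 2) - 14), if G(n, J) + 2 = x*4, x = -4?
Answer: 160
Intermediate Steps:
G(n, J) = -18 (G(n, J) = -2 - 4*4 = -2 - 16 = -18)
-5*(G(8, 2) - 14) = -5*(-18 - 14) = -5*(-32) = 160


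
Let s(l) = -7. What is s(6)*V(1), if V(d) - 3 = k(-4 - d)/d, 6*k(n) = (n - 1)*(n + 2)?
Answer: -42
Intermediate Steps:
k(n) = (-1 + n)*(2 + n)/6 (k(n) = ((n - 1)*(n + 2))/6 = ((-1 + n)*(2 + n))/6 = (-1 + n)*(2 + n)/6)
V(d) = 3 + (-1 - d/6 + (-4 - d)²/6)/d (V(d) = 3 + (-⅓ + (-4 - d)/6 + (-4 - d)²/6)/d = 3 + (-⅓ + (-⅔ - d/6) + (-4 - d)²/6)/d = 3 + (-1 - d/6 + (-4 - d)²/6)/d)
s(6)*V(1) = -7*(10 + 1² + 25*1)/(6*1) = -7*(10 + 1 + 25)/6 = -7*36/6 = -7*6 = -42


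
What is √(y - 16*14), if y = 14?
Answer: I*√210 ≈ 14.491*I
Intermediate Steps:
√(y - 16*14) = √(14 - 16*14) = √(14 - 224) = √(-210) = I*√210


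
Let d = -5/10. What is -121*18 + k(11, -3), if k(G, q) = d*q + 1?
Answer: -4351/2 ≈ -2175.5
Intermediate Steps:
d = -½ (d = -5*⅒ = -½ ≈ -0.50000)
k(G, q) = 1 - q/2 (k(G, q) = -q/2 + 1 = 1 - q/2)
-121*18 + k(11, -3) = -121*18 + (1 - ½*(-3)) = -2178 + (1 + 3/2) = -2178 + 5/2 = -4351/2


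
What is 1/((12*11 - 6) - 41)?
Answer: 1/85 ≈ 0.011765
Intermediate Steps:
1/((12*11 - 6) - 41) = 1/((132 - 6) - 41) = 1/(126 - 41) = 1/85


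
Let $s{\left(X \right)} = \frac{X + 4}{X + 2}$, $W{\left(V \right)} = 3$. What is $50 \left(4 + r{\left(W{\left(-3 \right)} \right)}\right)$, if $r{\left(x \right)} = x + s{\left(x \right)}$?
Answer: $420$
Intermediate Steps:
$s{\left(X \right)} = \frac{4 + X}{2 + X}$
$r{\left(x \right)} = x + \frac{4 + x}{2 + x}$
$50 \left(4 + r{\left(W{\left(-3 \right)} \right)}\right) = 50 \left(4 + \frac{4 + 3 + 3 \left(2 + 3\right)}{2 + 3}\right) = 50 \left(4 + \frac{4 + 3 + 3 \cdot 5}{5}\right) = 50 \left(4 + \frac{4 + 3 + 15}{5}\right) = 50 \left(4 + \frac{1}{5} \cdot 22\right) = 50 \left(4 + \frac{22}{5}\right) = 50 \cdot \frac{42}{5} = 420$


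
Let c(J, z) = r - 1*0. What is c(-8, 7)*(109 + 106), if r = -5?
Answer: -1075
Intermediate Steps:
c(J, z) = -5 (c(J, z) = -5 - 1*0 = -5 + 0 = -5)
c(-8, 7)*(109 + 106) = -5*(109 + 106) = -5*215 = -1075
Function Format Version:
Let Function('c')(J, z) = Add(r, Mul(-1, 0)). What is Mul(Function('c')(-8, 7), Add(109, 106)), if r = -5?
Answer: -1075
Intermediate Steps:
Function('c')(J, z) = -5 (Function('c')(J, z) = Add(-5, Mul(-1, 0)) = Add(-5, 0) = -5)
Mul(Function('c')(-8, 7), Add(109, 106)) = Mul(-5, Add(109, 106)) = Mul(-5, 215) = -1075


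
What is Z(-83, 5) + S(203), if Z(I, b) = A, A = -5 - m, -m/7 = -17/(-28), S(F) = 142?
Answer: 565/4 ≈ 141.25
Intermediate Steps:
m = -17/4 (m = -(-119)/(-28) = -(-119)*(-1)/28 = -7*17/28 = -17/4 ≈ -4.2500)
A = -3/4 (A = -5 - 1*(-17/4) = -5 + 17/4 = -3/4 ≈ -0.75000)
Z(I, b) = -3/4
Z(-83, 5) + S(203) = -3/4 + 142 = 565/4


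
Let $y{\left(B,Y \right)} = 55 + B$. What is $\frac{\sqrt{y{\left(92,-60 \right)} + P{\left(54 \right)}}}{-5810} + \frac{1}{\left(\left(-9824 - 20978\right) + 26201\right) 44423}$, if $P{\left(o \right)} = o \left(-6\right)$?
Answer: $- \frac{1}{204390223} - \frac{i \sqrt{177}}{5810} \approx -4.8926 \cdot 10^{-9} - 0.0022899 i$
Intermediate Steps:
$P{\left(o \right)} = - 6 o$
$\frac{\sqrt{y{\left(92,-60 \right)} + P{\left(54 \right)}}}{-5810} + \frac{1}{\left(\left(-9824 - 20978\right) + 26201\right) 44423} = \frac{\sqrt{\left(55 + 92\right) - 324}}{-5810} + \frac{1}{\left(\left(-9824 - 20978\right) + 26201\right) 44423} = \sqrt{147 - 324} \left(- \frac{1}{5810}\right) + \frac{1}{\left(-9824 - 20978\right) + 26201} \cdot \frac{1}{44423} = \sqrt{-177} \left(- \frac{1}{5810}\right) + \frac{1}{-30802 + 26201} \cdot \frac{1}{44423} = i \sqrt{177} \left(- \frac{1}{5810}\right) + \frac{1}{-4601} \cdot \frac{1}{44423} = - \frac{i \sqrt{177}}{5810} - \frac{1}{204390223} = - \frac{1}{204390223} - \frac{i \sqrt{177}}{5810}$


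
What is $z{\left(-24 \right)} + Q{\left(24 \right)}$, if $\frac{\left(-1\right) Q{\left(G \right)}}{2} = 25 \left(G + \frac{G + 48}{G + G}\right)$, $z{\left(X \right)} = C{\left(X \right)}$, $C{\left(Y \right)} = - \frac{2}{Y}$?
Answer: $- \frac{15299}{12} \approx -1274.9$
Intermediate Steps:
$z{\left(X \right)} = - \frac{2}{X}$
$Q{\left(G \right)} = - 50 G - \frac{25 \left(48 + G\right)}{G}$ ($Q{\left(G \right)} = - 2 \cdot 25 \left(G + \frac{G + 48}{G + G}\right) = - 2 \cdot 25 \left(G + \frac{48 + G}{2 G}\right) = - 2 \left(25 G + \frac{25 \left(48 + G\right)}{2 G}\right) = - 50 G - \frac{25 \left(48 + G\right)}{G}$)
$z{\left(-24 \right)} + Q{\left(24 \right)} = - \frac{2}{-24} - \left(1225 + 50\right) = \left(-2\right) \left(- \frac{1}{24}\right) - 1275 = \frac{1}{12} - 1275 = - \frac{15299}{12}$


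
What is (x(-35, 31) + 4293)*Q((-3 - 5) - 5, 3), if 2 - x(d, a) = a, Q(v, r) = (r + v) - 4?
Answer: -59696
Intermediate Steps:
Q(v, r) = -4 + r + v
x(d, a) = 2 - a
(x(-35, 31) + 4293)*Q((-3 - 5) - 5, 3) = ((2 - 1*31) + 4293)*(-4 + 3 + ((-3 - 5) - 5)) = ((2 - 31) + 4293)*(-4 + 3 + (-8 - 5)) = (-29 + 4293)*(-4 + 3 - 13) = 4264*(-14) = -59696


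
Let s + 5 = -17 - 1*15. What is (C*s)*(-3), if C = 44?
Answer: 4884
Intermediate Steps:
s = -37 (s = -5 + (-17 - 1*15) = -5 + (-17 - 15) = -5 - 32 = -37)
(C*s)*(-3) = (44*(-37))*(-3) = -1628*(-3) = 4884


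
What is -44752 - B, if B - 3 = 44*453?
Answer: -64687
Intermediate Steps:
B = 19935 (B = 3 + 44*453 = 3 + 19932 = 19935)
-44752 - B = -44752 - 1*19935 = -44752 - 19935 = -64687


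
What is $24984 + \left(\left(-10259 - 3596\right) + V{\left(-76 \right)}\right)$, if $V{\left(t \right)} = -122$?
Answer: $11007$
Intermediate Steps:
$24984 + \left(\left(-10259 - 3596\right) + V{\left(-76 \right)}\right) = 24984 - 13977 = 11007$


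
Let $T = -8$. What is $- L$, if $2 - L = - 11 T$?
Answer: $86$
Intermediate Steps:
$L = -86$ ($L = 2 - \left(-11\right) \left(-8\right) = 2 - 88 = -86$)
$- L = \left(-1\right) \left(-86\right) = 86$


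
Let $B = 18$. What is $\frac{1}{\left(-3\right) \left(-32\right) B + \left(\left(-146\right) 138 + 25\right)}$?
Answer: $- \frac{1}{18395} \approx -5.4363 \cdot 10^{-5}$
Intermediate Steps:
$\frac{1}{\left(-3\right) \left(-32\right) B + \left(\left(-146\right) 138 + 25\right)} = \frac{1}{\left(-3\right) \left(-32\right) 18 + \left(\left(-146\right) 138 + 25\right)} = \frac{1}{96 \cdot 18 + \left(-20148 + 25\right)} = \frac{1}{1728 - 20123} = \frac{1}{-18395} = - \frac{1}{18395}$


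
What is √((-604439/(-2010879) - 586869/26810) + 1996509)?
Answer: √644747359117365606294036390/17970555330 ≈ 1413.0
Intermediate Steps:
√((-604439/(-2010879) - 586869/26810) + 1996509) = √((-604439*(-1/2010879) - 586869*1/26810) + 1996509) = √((604439/2010879 - 586869/26810) + 1996509) = √(-1163917538261/53911665990 + 1996509) = √(107633962436490649/53911665990) = √644747359117365606294036390/17970555330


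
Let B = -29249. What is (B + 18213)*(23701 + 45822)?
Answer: -767255828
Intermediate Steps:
(B + 18213)*(23701 + 45822) = (-29249 + 18213)*(23701 + 45822) = -11036*69523 = -767255828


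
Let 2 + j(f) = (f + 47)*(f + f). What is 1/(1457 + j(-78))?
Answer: 1/6291 ≈ 0.00015896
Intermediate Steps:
j(f) = -2 + 2*f*(47 + f) (j(f) = -2 + (f + 47)*(f + f) = -2 + (47 + f)*(2*f) = -2 + 2*f*(47 + f))
1/(1457 + j(-78)) = 1/(1457 + (-2 + 2*(-78)² + 94*(-78))) = 1/(1457 + (-2 + 2*6084 - 7332)) = 1/(1457 + (-2 + 12168 - 7332)) = 1/(1457 + 4834) = 1/6291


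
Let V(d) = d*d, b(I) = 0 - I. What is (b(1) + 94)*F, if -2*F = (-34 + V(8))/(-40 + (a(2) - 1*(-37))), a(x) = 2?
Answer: 1395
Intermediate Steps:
b(I) = -I
V(d) = d²
F = 15 (F = -(-34 + 8²)/(2*(-40 + (2 - 1*(-37)))) = -(-34 + 64)/(2*(-40 + (2 + 37))) = -15/(-40 + 39) = -15/(-1) = -15*(-1) = -½*(-30) = 15)
(b(1) + 94)*F = (-1*1 + 94)*15 = (-1 + 94)*15 = 93*15 = 1395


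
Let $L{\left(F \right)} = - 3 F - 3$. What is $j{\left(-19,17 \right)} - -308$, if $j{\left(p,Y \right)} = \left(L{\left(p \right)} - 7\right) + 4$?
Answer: $359$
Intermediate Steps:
$L{\left(F \right)} = -3 - 3 F$
$j{\left(p,Y \right)} = -6 - 3 p$ ($j{\left(p,Y \right)} = \left(\left(-3 - 3 p\right) - 7\right) + 4 = \left(-10 - 3 p\right) + 4 = -6 - 3 p$)
$j{\left(-19,17 \right)} - -308 = \left(-6 - -57\right) - -308 = \left(-6 + 57\right) + 308 = 51 + 308 = 359$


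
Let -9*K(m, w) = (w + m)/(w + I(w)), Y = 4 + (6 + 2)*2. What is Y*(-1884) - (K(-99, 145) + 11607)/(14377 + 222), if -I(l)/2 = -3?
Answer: -747588518747/19840041 ≈ -37681.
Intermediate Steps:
I(l) = 6 (I(l) = -2*(-3) = 6)
Y = 20 (Y = 4 + 8*2 = 4 + 16 = 20)
K(m, w) = -(m + w)/(9*(6 + w)) (K(m, w) = -(w + m)/(9*(w + 6)) = -(m + w)/(9*(6 + w)))
Y*(-1884) - (K(-99, 145) + 11607)/(14377 + 222) = 20*(-1884) - ((-1*(-99) - 1*145)/(9*(6 + 145)) + 11607)/(14377 + 222) = -37680 - ((1/9)*(99 - 145)/151 + 11607)/14599 = -37680 - ((1/9)*(1/151)*(-46) + 11607)/14599 = -37680 - (-46/1359 + 11607)/14599 = -37680 - 15773867/(1359*14599) = -37680 - 1*15773867/19840041 = -37680 - 15773867/19840041 = -747588518747/19840041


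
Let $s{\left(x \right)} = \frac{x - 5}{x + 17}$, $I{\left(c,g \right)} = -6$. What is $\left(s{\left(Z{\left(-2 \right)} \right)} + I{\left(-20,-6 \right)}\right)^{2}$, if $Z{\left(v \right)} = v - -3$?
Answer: $\frac{3136}{81} \approx 38.716$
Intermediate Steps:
$Z{\left(v \right)} = 3 + v$ ($Z{\left(v \right)} = v + 3 = 3 + v$)
$s{\left(x \right)} = \frac{-5 + x}{17 + x}$
$\left(s{\left(Z{\left(-2 \right)} \right)} + I{\left(-20,-6 \right)}\right)^{2} = \left(\frac{-5 + \left(3 - 2\right)}{17 + \left(3 - 2\right)} - 6\right)^{2} = \left(\frac{-5 + 1}{17 + 1} - 6\right)^{2} = \left(\frac{1}{18} \left(-4\right) - 6\right)^{2} = \left(- \frac{2}{9} - 6\right)^{2} = \left(- \frac{56}{9}\right)^{2} = \frac{3136}{81}$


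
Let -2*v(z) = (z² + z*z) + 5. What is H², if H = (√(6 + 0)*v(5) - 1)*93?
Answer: 78506973/2 + 475695*√6 ≈ 4.0419e+7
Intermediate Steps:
v(z) = -5/2 - z² (v(z) = -((z² + z*z) + 5)/2 = -((z² + z²) + 5)/2 = -(2*z² + 5)/2 = -(5 + 2*z²)/2 = -5/2 - z²)
H = -93 - 5115*√6/2 (H = (√(6 + 0)*(-5/2 - 1*5²) - 1)*93 = (√6*(-5/2 - 1*25) - 1)*93 = (√6*(-5/2 - 25) - 1)*93 = (√6*(-55/2) - 1)*93 = (-55*√6/2 - 1)*93 = (-1 - 55*√6/2)*93 = -93 - 5115*√6/2 ≈ -6357.6)
H² = (-93 - 5115*√6/2)²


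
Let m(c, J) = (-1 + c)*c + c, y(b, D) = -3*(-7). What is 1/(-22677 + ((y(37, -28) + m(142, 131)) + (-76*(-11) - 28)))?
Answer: -1/1684 ≈ -0.00059382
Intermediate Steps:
y(b, D) = 21
m(c, J) = c + c*(-1 + c) (m(c, J) = c*(-1 + c) + c = c + c*(-1 + c))
1/(-22677 + ((y(37, -28) + m(142, 131)) + (-76*(-11) - 28))) = 1/(-22677 + ((21 + 142²) + (-76*(-11) - 28))) = 1/(-22677 + ((21 + 20164) + (836 - 28))) = 1/(-22677 + (20185 + 808)) = 1/(-22677 + 20993) = 1/(-1684) = -1/1684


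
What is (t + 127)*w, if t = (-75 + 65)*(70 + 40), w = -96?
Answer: 93408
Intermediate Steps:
t = -1100 (t = -10*110 = -1100)
(t + 127)*w = (-1100 + 127)*(-96) = -973*(-96) = 93408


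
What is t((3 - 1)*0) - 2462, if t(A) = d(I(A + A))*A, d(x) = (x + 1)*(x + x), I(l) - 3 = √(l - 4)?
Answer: -2462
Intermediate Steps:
I(l) = 3 + √(-4 + l) (I(l) = 3 + √(l - 4) = 3 + √(-4 + l))
d(x) = 2*x*(1 + x) (d(x) = (1 + x)*(2*x) = 2*x*(1 + x))
t(A) = 2*A*(3 + √(-4 + 2*A))*(4 + √(-4 + 2*A)) (t(A) = (2*(3 + √(-4 + (A + A)))*(1 + (3 + √(-4 + (A + A)))))*A = (2*(3 + √(-4 + 2*A))*(1 + (3 + √(-4 + 2*A))))*A = (2*(3 + √(-4 + 2*A))*(4 + √(-4 + 2*A)))*A = 2*A*(3 + √(-4 + 2*A))*(4 + √(-4 + 2*A)))
t((3 - 1)*0) - 2462 = 2*((3 - 1)*0)*(8 + 2*((3 - 1)*0) + 7*√(-4 + 2*((3 - 1)*0))) - 2462 = 2*(2*0)*(8 + 2*(2*0) + 7*√(-4 + 2*(2*0))) - 2462 = 2*0*(8 + 2*0 + 7*√(-4 + 2*0)) - 2462 = 2*0*(8 + 0 + 7*√(-4 + 0)) - 2462 = 2*0*(8 + 0 + 7*√(-4)) - 2462 = 2*0*(8 + 0 + 7*(2*I)) - 2462 = 2*0*(8 + 0 + 14*I) - 2462 = 2*0*(8 + 14*I) - 2462 = 0 - 2462 = -2462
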